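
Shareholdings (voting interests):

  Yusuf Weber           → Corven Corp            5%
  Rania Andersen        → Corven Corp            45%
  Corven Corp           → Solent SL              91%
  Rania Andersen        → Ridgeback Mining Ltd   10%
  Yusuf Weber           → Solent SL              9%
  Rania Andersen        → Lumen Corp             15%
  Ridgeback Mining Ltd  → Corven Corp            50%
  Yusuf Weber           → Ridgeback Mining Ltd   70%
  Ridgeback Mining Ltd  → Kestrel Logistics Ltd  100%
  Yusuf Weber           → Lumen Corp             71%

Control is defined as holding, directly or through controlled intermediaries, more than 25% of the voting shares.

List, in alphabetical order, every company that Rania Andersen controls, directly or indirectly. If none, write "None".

Rania holds 45% of Corven, so Rania controls Corven.
Corven holds 91% of Solent, so Rania controls Solent.
No other company's threshold is met.

Corven Corp, Solent SL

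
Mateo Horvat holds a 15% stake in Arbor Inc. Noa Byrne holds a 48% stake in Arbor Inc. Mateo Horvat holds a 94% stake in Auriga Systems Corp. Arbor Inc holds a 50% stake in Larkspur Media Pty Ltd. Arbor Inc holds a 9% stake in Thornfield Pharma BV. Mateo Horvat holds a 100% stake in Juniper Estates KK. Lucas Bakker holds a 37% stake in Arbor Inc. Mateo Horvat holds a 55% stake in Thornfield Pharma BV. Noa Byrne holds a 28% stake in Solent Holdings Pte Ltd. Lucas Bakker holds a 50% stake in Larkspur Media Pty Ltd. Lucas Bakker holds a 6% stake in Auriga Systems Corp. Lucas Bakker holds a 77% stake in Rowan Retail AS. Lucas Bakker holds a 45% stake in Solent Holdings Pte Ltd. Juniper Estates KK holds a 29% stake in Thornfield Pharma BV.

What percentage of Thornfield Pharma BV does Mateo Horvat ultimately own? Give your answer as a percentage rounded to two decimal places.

85.35%

Mateo reaches Thornfield along 3 paths.
Direct stake: 55% = 55%.
Via Juniper: 100% × 29% = 29%.
Via Arbor: 15% × 9% = 1.35%.
Total: 55% + 29% + 1.35% = 85.35%.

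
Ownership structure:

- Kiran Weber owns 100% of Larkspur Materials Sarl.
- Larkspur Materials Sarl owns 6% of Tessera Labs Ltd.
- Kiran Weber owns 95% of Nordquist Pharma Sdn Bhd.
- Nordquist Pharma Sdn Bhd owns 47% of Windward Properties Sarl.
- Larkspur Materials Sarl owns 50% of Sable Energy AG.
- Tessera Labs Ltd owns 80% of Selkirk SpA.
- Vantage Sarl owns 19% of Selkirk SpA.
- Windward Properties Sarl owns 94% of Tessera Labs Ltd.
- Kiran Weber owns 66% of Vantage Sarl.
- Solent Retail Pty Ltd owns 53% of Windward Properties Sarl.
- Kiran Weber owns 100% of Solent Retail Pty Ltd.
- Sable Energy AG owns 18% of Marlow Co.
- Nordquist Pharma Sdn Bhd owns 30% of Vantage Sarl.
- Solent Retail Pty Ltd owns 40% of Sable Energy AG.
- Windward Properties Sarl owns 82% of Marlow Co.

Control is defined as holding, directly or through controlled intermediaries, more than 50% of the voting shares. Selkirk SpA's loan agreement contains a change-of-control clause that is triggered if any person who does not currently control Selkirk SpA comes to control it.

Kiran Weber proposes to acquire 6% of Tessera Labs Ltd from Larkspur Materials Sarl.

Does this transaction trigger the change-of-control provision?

The purchase adds only to Kiran's holdings (Larkspur's stake shrinks), so Kiran is the only person who could newly come to control Selkirk.
Kiran holds 95% of Nordquist, so Kiran controls Nordquist.
Nordquist and Kiran together hold 30% + 66% = 96% of Vantage, so Kiran controls Vantage.
Kiran holds 100% of Solent, so Kiran controls Solent.
Solent and Nordquist together hold 53% + 47% = 100% of Windward, so Kiran controls Windward.
Kiran holds 100% of Larkspur, so Kiran controls Larkspur.
Larkspur and Windward together hold 6% + 94% = 100% of Tessera, so Kiran controls Tessera.
Vantage and Tessera together hold 19% + 80% = 99% of Selkirk, so Kiran controls Selkirk.
So Kiran already controls Selkirk before the transaction.
After the purchase, Kiran holds 6% of Tessera directly, and Larkspur's stake falls to 0%.
Kiran controlled Selkirk already, so this is not a new person acquiring control; every other person's position is unchanged or reduced.
No new person acquires control, so the clause is not triggered.

No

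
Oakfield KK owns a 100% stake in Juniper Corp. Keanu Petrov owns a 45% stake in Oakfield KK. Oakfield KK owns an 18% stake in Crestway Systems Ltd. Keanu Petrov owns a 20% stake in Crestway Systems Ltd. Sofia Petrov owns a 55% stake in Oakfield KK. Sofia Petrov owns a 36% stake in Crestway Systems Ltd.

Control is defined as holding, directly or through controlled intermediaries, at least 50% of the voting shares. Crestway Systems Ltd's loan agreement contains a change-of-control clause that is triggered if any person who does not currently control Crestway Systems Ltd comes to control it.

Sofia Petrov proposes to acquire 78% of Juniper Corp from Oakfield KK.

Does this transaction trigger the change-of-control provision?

The purchase adds only to Sofia's holdings (Oakfield's stake shrinks), so Sofia is the only person who could newly come to control Crestway.
Sofia holds 55% of Oakfield, so Sofia controls Oakfield.
Sofia and Oakfield together hold 36% + 18% = 54% of Crestway, so Sofia controls Crestway.
So Sofia already controls Crestway before the transaction.
After the purchase, Sofia holds 78% of Juniper directly, and Oakfield's stake falls to 22%.
Sofia controlled Crestway already, so this is not a new person acquiring control; every other person's position is unchanged or reduced.
No new person acquires control, so the clause is not triggered.

No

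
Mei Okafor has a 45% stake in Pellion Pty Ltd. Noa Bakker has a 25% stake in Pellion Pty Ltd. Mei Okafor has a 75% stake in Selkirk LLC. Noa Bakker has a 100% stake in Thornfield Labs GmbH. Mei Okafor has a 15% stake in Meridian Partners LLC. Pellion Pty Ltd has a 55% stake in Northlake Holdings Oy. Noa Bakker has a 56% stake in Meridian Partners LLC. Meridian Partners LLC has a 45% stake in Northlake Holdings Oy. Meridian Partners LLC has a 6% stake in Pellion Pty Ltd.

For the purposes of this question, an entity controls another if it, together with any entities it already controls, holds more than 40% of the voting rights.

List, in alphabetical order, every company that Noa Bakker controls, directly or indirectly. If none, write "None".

Meridian Partners LLC, Northlake Holdings Oy, Thornfield Labs GmbH

Noa holds 100% of Thornfield, so Noa controls Thornfield.
Noa holds 56% of Meridian, so Noa controls Meridian.
Meridian holds 45% of Northlake, so Noa controls Northlake.
No other company's threshold is met.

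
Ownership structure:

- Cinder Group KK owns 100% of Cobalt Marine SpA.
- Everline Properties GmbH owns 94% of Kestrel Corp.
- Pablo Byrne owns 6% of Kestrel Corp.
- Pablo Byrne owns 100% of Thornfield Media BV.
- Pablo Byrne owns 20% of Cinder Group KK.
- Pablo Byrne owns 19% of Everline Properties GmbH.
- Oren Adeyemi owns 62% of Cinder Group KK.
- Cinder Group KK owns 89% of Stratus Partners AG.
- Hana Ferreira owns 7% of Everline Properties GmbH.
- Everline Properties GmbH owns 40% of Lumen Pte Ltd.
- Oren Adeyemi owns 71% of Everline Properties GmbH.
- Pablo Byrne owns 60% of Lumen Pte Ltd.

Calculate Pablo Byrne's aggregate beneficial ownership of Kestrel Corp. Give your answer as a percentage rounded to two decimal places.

23.86%

Pablo reaches Kestrel along 2 paths.
Direct stake: 6% = 6%.
Via Everline: 19% × 94% = 17.86%.
Total: 6% + 17.86% = 23.86%.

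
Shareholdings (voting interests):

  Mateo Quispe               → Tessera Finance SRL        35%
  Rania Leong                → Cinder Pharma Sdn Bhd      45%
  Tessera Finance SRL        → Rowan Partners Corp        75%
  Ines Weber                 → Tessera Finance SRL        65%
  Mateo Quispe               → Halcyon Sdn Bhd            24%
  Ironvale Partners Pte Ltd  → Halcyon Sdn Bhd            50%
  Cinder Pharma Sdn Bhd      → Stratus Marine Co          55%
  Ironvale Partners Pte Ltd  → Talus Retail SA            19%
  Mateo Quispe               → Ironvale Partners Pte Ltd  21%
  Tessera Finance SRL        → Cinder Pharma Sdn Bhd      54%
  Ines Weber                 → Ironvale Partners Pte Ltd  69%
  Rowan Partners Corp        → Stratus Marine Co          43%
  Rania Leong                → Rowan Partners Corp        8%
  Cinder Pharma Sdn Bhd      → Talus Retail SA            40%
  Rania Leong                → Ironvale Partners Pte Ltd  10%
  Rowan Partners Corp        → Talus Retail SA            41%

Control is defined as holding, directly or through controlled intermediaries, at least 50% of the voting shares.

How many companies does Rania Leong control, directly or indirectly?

Rania's largest direct stake is 45% in Cinder, which does not meet the threshold.
Rania controls 0 companies.

0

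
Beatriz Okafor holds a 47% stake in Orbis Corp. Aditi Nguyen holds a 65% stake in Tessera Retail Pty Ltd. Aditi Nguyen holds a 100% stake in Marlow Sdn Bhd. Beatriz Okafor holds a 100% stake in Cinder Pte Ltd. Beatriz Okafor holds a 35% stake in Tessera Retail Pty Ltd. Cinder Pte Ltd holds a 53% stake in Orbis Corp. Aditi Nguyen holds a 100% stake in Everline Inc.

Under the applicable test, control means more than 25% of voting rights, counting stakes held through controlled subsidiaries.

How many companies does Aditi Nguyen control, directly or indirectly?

Aditi holds 100% of Everline, so Aditi controls Everline.
Aditi holds 100% of Marlow, so Aditi controls Marlow.
Aditi holds 65% of Tessera, so Aditi controls Tessera.
No other company's threshold is met.
Aditi controls 3 companies.

3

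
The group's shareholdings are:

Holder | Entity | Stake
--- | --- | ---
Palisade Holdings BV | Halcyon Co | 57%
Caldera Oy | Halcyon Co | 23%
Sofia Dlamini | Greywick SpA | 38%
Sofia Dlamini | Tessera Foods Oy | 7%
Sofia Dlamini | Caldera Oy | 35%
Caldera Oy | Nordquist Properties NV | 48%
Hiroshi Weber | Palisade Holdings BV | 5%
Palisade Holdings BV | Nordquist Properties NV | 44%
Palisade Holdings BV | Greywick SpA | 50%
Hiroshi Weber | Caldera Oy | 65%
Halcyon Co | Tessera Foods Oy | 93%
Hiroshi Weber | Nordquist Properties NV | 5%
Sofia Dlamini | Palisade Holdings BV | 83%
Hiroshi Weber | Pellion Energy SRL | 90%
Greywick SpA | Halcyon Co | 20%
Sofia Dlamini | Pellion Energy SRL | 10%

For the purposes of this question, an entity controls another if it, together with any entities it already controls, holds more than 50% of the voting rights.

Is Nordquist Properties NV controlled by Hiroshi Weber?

Hiroshi holds 65% of Caldera, so Hiroshi controls Caldera.
Caldera and Hiroshi together hold 48% + 5% = 53% of Nordquist, so Hiroshi controls Nordquist.

Yes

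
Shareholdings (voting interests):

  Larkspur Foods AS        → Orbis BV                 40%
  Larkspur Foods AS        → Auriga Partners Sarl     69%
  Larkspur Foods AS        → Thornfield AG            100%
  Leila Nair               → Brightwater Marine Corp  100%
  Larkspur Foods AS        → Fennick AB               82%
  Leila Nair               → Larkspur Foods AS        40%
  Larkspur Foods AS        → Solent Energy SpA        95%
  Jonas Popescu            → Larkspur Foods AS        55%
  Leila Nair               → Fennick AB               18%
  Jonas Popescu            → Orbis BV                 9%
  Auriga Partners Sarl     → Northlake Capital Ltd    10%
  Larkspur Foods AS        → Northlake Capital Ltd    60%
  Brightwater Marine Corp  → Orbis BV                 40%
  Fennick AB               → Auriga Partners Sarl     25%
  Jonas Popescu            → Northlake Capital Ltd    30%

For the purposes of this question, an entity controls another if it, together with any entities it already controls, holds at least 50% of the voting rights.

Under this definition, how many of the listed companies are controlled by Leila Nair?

1

Leila holds 100% of Brightwater, so Leila controls Brightwater.
No other company's threshold is met.
Leila controls 1 company.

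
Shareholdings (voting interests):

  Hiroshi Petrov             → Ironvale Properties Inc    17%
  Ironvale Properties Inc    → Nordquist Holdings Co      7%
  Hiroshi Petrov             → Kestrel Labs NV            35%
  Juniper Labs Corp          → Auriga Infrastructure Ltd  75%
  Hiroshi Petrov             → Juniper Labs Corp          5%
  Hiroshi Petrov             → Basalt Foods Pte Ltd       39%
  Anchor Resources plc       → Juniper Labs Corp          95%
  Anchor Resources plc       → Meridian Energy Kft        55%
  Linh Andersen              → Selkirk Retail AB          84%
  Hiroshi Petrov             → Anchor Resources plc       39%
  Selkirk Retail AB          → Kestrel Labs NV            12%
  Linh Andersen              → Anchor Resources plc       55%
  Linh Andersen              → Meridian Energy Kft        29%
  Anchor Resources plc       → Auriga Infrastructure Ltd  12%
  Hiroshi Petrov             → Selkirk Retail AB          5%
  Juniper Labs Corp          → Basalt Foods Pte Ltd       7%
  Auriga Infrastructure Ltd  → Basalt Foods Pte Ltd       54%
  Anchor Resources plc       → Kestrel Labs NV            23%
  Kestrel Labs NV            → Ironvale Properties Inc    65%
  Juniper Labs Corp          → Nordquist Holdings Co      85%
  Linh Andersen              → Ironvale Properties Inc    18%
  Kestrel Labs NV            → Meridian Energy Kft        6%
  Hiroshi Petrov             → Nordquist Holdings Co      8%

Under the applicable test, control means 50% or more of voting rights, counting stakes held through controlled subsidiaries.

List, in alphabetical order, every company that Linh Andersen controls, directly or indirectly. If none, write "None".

Anchor Resources plc, Auriga Infrastructure Ltd, Basalt Foods Pte Ltd, Juniper Labs Corp, Meridian Energy Kft, Nordquist Holdings Co, Selkirk Retail AB

Linh holds 55% of Anchor, so Linh controls Anchor.
Linh holds 84% of Selkirk, so Linh controls Selkirk.
Anchor holds 95% of Juniper, so Linh controls Juniper.
Anchor and Linh together hold 55% + 29% = 84% of Meridian, so Linh controls Meridian.
Anchor and Juniper together hold 12% + 75% = 87% of Auriga, so Linh controls Auriga.
Auriga and Juniper together hold 54% + 7% = 61% of Basalt, so Linh controls Basalt.
Juniper holds 85% of Nordquist, so Linh controls Nordquist.
No other company's threshold is met.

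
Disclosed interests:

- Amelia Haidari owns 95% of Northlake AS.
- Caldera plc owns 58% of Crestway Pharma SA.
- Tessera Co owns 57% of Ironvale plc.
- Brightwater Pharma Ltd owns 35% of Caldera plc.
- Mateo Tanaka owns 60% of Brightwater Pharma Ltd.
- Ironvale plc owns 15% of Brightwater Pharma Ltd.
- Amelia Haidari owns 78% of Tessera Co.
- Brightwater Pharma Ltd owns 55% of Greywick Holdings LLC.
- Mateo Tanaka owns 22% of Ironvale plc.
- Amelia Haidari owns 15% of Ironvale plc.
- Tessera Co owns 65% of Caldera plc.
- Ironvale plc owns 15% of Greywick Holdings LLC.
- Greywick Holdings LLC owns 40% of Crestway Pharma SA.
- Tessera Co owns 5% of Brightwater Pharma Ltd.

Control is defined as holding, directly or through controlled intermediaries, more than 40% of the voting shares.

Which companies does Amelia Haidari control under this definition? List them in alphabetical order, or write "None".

Caldera plc, Crestway Pharma SA, Ironvale plc, Northlake AS, Tessera Co

Amelia holds 78% of Tessera, so Amelia controls Tessera.
Tessera and Amelia together hold 57% + 15% = 72% of Ironvale, so Amelia controls Ironvale.
Tessera holds 65% of Caldera, so Amelia controls Caldera.
Caldera holds 58% of Crestway, so Amelia controls Crestway.
Amelia holds 95% of Northlake, so Amelia controls Northlake.
No other company's threshold is met.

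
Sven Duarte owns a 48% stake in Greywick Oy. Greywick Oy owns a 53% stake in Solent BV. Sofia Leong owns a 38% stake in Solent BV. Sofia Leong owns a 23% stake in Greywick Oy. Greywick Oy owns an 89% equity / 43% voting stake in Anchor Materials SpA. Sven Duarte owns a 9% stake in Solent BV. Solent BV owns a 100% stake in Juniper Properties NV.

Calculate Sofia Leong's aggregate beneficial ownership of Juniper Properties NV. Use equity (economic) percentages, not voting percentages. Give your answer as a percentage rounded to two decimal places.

Sofia reaches Juniper along 2 paths.
Via Greywick → Solent: 23% × 53% × 100% = 12.19%.
Via Solent: 38% × 100% = 38%.
Total: 12.19% + 38% = 50.19%.

50.19%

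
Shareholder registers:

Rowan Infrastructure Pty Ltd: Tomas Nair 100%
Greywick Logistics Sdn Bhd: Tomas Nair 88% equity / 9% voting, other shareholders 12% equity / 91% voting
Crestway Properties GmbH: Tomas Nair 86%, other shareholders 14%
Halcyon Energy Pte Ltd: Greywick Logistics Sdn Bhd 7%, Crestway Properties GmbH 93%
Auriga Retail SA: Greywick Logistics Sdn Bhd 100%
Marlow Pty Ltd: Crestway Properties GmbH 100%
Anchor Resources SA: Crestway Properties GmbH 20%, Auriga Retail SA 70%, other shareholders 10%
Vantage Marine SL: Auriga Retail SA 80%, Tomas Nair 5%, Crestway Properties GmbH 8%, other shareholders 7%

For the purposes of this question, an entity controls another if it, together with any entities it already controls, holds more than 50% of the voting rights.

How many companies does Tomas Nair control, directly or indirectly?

4

Tomas holds 100% of Rowan, so Tomas controls Rowan.
Tomas holds 86% of Crestway, so Tomas controls Crestway.
Crestway holds 93% of Halcyon, so Tomas controls Halcyon.
Crestway holds 100% of Marlow, so Tomas controls Marlow.
No other company's threshold is met.
Tomas controls 4 companies.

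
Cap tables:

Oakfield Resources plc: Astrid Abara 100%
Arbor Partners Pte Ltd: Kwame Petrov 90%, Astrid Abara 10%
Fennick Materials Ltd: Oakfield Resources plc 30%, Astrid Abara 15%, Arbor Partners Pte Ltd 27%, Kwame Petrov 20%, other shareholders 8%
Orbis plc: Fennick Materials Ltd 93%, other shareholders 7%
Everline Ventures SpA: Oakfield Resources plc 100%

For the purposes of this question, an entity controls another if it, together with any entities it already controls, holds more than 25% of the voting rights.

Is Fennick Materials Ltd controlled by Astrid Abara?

Astrid holds 100% of Oakfield, so Astrid controls Oakfield.
Oakfield and Astrid together hold 30% + 15% = 45% of Fennick, so Astrid controls Fennick.

Yes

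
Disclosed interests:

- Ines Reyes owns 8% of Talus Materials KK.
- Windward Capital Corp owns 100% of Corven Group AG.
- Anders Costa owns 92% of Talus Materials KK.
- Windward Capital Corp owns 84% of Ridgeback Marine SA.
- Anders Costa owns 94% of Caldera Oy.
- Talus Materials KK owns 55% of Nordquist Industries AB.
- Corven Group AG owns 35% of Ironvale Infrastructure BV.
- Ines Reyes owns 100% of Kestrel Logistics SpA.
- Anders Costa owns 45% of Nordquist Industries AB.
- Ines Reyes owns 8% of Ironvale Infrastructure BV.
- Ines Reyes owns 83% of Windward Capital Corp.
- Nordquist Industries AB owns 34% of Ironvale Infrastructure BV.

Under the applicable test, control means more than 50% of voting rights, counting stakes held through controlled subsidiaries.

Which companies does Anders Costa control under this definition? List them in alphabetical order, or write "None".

Anders holds 92% of Talus, so Anders controls Talus.
Talus and Anders together hold 55% + 45% = 100% of Nordquist, so Anders controls Nordquist.
Anders holds 94% of Caldera, so Anders controls Caldera.
No other company's threshold is met.

Caldera Oy, Nordquist Industries AB, Talus Materials KK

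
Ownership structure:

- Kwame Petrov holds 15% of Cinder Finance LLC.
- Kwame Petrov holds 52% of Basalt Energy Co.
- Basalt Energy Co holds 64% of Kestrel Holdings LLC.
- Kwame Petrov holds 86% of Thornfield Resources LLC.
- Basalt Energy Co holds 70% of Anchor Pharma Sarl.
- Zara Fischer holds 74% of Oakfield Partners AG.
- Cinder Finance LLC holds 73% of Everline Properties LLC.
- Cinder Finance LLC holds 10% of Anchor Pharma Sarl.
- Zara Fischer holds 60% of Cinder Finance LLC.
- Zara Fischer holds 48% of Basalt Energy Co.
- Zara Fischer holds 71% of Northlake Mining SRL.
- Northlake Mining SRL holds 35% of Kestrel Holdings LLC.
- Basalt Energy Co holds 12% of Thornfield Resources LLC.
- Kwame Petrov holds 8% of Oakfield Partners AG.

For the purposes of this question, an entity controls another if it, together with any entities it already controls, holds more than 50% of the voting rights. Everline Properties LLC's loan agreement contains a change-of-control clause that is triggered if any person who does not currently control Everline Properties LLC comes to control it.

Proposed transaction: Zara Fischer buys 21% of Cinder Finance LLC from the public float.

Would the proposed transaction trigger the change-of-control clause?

The purchase changes only Zara's holdings, so Zara is the only person who could newly come to control Everline.
Zara holds 60% of Cinder, so Zara controls Cinder.
Cinder holds 73% of Everline, so Zara controls Everline.
So Zara already controls Everline before the transaction.
After the purchase, Zara's direct stake in Cinder rises to 60% + 21% = 81%.
Zara controlled Everline already, so this is not a new person acquiring control; every other person's position is unchanged or reduced.
No new person acquires control, so the clause is not triggered.

No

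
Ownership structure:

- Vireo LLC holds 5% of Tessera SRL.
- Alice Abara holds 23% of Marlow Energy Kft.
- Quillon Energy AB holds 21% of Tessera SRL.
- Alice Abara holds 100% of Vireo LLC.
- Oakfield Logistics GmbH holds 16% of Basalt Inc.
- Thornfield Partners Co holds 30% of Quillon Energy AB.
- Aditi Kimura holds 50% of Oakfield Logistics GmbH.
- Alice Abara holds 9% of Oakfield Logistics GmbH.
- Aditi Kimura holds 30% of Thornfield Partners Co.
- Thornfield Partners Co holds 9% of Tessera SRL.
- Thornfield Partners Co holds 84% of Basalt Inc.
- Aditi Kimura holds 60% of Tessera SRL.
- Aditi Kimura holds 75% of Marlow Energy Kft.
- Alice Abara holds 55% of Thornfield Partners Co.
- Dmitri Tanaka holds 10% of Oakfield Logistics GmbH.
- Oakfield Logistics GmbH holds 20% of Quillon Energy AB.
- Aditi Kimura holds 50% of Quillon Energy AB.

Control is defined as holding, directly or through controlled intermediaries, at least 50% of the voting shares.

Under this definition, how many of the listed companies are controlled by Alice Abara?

Alice holds 100% of Vireo, so Alice controls Vireo.
Alice holds 55% of Thornfield, so Alice controls Thornfield.
Thornfield holds 84% of Basalt, so Alice controls Basalt.
No other company's threshold is met.
Alice controls 3 companies.

3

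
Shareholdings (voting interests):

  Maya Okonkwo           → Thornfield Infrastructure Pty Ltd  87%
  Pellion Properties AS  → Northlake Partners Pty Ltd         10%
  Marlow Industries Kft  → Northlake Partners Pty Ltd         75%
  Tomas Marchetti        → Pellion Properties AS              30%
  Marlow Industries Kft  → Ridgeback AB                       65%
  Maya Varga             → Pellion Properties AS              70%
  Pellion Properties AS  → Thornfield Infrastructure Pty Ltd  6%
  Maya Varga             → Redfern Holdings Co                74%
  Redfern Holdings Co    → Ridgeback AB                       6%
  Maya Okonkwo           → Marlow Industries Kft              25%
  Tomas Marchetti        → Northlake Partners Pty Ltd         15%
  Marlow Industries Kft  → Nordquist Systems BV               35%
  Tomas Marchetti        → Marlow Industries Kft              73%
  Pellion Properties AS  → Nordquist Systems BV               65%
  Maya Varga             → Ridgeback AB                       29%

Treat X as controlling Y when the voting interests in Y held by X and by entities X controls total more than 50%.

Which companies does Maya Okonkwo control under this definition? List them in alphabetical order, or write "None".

Thornfield Infrastructure Pty Ltd

Maya Okonkwo holds 87% of Thornfield, so Maya Okonkwo controls Thornfield.
No other company's threshold is met.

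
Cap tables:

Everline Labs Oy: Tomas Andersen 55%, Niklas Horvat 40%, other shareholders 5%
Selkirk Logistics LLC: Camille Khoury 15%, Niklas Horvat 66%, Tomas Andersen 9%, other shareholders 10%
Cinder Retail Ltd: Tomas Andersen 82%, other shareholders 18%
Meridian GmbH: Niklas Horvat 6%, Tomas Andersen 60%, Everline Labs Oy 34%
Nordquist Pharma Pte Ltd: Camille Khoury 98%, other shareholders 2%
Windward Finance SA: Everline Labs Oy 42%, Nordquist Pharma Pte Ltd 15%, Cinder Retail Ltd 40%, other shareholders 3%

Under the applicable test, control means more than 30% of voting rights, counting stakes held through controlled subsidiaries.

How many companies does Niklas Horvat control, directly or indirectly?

4

Niklas holds 40% of Everline, so Niklas controls Everline.
Niklas holds 66% of Selkirk, so Niklas controls Selkirk.
Niklas and Everline together hold 6% + 34% = 40% of Meridian, so Niklas controls Meridian.
Everline holds 42% of Windward, so Niklas controls Windward.
No other company's threshold is met.
Niklas controls 4 companies.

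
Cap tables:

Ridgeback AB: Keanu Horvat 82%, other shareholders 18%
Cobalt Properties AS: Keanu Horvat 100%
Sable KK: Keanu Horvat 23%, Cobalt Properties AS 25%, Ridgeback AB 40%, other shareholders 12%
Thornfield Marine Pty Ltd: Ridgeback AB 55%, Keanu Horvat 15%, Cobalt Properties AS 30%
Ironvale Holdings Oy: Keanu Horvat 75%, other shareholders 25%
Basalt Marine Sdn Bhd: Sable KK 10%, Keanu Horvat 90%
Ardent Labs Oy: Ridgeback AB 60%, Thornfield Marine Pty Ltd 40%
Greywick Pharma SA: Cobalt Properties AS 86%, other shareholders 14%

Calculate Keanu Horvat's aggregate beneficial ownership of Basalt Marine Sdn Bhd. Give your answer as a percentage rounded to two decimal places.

Keanu reaches Basalt along 4 paths.
Via Sable: 23% × 10% = 2.3%.
Via Cobalt → Sable: 100% × 25% × 10% = 2.5%.
Via Ridgeback → Sable: 82% × 40% × 10% = 3.28%.
Direct stake: 90% = 90%.
Total: 2.3% + 2.5% + 3.28% + 90% = 98.08%.

98.08%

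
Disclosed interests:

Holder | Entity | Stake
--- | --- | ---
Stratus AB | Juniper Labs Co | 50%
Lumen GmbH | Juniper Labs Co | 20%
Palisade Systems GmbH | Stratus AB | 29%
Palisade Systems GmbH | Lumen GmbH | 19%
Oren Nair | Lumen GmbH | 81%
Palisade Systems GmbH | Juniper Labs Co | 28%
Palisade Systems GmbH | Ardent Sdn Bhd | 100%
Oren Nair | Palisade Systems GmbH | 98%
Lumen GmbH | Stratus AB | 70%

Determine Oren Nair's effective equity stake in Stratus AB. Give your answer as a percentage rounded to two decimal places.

Oren reaches Stratus along 3 paths.
Via Palisade: 98% × 29% = 28.42%.
Via Palisade → Lumen: 98% × 19% × 70% = 13.034%.
Via Lumen: 81% × 70% = 56.7%.
Total: 28.42% + 13.034% + 56.7% = 98.154%.
Rounded: 98.15%.

98.15%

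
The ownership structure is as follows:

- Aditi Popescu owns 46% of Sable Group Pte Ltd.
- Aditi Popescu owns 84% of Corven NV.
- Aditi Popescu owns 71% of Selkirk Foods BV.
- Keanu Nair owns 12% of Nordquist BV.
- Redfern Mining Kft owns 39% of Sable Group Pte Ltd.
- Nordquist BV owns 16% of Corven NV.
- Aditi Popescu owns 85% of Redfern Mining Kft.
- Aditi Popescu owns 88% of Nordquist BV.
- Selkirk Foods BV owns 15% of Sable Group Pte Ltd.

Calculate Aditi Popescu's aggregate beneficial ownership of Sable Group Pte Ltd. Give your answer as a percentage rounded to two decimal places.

Aditi reaches Sable along 3 paths.
Via Selkirk: 71% × 15% = 10.65%.
Via Redfern: 85% × 39% = 33.15%.
Direct stake: 46% = 46%.
Total: 10.65% + 33.15% + 46% = 89.8%.
Rounded: 89.80%.

89.80%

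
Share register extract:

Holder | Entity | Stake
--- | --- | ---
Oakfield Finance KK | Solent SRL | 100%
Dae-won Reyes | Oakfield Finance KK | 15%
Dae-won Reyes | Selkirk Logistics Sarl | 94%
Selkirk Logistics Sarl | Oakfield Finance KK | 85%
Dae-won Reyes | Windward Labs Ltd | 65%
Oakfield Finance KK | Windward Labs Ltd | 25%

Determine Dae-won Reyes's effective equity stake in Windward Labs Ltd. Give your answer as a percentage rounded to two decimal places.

88.73%

Dae-won reaches Windward along 3 paths.
Via Selkirk → Oakfield: 94% × 85% × 25% = 19.975%.
Via Oakfield: 15% × 25% = 3.75%.
Direct stake: 65% = 65%.
Total: 19.975% + 3.75% + 65% = 88.725%.
Rounded: 88.73%.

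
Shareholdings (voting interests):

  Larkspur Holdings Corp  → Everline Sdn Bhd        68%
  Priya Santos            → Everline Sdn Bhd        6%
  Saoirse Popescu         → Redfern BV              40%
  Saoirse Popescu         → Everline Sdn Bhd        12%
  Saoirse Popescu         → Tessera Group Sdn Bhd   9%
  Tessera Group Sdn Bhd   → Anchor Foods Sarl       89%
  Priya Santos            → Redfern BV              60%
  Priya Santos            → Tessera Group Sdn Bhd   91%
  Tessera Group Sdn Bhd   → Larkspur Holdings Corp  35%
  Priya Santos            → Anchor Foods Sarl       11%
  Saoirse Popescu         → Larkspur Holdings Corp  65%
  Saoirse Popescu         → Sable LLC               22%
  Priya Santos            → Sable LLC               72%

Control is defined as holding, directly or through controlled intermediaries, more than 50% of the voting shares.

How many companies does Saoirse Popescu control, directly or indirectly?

Saoirse holds 65% of Larkspur, so Saoirse controls Larkspur.
Larkspur and Saoirse together hold 68% + 12% = 80% of Everline, so Saoirse controls Everline.
No other company's threshold is met.
Saoirse controls 2 companies.

2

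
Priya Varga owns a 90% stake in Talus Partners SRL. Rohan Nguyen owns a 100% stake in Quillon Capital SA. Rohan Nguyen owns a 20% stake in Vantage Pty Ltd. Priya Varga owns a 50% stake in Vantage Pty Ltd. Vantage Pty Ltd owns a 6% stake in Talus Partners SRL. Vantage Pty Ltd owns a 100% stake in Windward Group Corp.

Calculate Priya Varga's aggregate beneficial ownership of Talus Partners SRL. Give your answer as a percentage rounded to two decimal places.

93.00%

Priya reaches Talus along 2 paths.
Via Vantage: 50% × 6% = 3%.
Direct stake: 90% = 90%.
Total: 3% + 90% = 93%.
Rounded: 93.00%.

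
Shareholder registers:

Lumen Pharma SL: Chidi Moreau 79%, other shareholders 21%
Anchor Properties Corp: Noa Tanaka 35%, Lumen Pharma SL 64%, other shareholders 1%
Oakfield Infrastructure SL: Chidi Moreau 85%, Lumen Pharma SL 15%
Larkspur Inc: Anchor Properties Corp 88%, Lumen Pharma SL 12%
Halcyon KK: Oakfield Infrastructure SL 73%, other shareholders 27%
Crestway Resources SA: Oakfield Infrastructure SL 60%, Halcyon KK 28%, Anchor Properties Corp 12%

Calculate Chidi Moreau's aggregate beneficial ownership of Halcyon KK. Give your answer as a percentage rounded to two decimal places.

Chidi reaches Halcyon along 2 paths.
Via Oakfield: 85% × 73% = 62.05%.
Via Lumen → Oakfield: 79% × 15% × 73% = 8.6505%.
Total: 62.05% + 8.6505% = 70.7005%.
Rounded: 70.70%.

70.70%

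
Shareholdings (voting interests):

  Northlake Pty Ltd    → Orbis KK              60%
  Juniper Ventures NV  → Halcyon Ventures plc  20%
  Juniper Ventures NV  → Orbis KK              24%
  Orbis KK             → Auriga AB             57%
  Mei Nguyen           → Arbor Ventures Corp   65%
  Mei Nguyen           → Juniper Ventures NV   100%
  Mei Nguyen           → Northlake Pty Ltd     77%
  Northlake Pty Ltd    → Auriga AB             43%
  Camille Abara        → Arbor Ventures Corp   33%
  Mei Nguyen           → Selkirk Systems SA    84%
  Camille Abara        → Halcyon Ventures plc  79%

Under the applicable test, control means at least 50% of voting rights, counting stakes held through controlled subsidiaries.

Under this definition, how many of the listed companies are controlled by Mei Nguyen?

6

Mei holds 100% of Juniper, so Mei controls Juniper.
Mei holds 77% of Northlake, so Mei controls Northlake.
Mei holds 84% of Selkirk, so Mei controls Selkirk.
Northlake and Juniper together hold 60% + 24% = 84% of Orbis, so Mei controls Orbis.
Northlake and Orbis together hold 43% + 57% = 100% of Auriga, so Mei controls Auriga.
Mei holds 65% of Arbor, so Mei controls Arbor.
No other company's threshold is met.
Mei controls 6 companies.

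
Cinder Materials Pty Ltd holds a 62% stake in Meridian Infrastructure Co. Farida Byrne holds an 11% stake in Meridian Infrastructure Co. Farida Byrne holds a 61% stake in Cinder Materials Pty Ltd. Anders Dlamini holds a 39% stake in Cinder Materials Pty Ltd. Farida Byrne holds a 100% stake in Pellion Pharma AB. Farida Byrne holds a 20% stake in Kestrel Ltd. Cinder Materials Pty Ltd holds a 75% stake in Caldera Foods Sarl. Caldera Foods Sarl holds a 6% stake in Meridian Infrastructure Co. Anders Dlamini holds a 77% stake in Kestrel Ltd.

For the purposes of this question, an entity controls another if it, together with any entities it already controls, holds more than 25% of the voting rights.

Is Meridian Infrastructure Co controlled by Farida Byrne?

Yes

Farida holds 61% of Cinder, so Farida controls Cinder.
Cinder holds 75% of Caldera, so Farida controls Caldera.
Cinder and Caldera and Farida together hold 62% + 6% + 11% = 79% of Meridian, so Farida controls Meridian.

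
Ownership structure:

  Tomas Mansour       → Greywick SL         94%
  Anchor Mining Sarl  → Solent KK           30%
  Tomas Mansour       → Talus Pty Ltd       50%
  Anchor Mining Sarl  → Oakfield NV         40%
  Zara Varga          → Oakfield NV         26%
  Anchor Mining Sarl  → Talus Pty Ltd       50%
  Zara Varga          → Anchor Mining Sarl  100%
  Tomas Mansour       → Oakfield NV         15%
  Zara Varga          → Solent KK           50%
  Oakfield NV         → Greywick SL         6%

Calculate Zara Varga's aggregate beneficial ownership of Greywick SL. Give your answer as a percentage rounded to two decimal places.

Zara reaches Greywick along 2 paths.
Via Anchor → Oakfield: 100% × 40% × 6% = 2.4%.
Via Oakfield: 26% × 6% = 1.56%.
Total: 2.4% + 1.56% = 3.96%.

3.96%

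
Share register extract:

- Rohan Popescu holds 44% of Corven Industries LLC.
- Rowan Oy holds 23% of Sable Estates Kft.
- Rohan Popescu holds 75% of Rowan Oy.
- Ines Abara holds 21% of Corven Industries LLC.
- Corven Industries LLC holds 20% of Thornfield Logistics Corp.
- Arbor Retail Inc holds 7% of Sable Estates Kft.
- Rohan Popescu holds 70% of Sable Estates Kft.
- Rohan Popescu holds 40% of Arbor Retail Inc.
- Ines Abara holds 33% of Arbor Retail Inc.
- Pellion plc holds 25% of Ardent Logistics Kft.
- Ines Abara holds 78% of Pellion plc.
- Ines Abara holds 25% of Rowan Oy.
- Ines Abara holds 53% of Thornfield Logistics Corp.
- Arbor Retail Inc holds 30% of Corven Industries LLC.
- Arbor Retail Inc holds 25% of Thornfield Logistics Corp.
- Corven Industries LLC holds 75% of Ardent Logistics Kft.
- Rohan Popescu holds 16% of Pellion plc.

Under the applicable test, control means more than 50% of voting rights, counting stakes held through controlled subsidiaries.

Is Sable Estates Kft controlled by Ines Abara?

No

Ines holds 78% of Pellion, so Ines controls Pellion.
Ines holds 53% of Thornfield, so Ines controls Thornfield.
Neither Ines nor any entity Ines controls holds any voting interest in Sable.
So Ines does not control Sable.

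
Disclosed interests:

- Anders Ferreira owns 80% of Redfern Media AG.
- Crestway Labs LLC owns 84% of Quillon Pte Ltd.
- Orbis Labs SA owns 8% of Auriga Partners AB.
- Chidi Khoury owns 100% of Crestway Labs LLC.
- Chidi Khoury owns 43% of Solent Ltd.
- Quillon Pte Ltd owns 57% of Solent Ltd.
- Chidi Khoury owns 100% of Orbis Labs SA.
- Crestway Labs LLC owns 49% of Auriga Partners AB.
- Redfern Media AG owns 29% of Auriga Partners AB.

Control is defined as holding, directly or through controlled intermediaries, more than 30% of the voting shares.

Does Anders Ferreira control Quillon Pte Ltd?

No

Anders holds 80% of Redfern, so Anders controls Redfern.
Neither Anders nor any entity Anders controls holds any voting interest in Quillon.
So Anders does not control Quillon.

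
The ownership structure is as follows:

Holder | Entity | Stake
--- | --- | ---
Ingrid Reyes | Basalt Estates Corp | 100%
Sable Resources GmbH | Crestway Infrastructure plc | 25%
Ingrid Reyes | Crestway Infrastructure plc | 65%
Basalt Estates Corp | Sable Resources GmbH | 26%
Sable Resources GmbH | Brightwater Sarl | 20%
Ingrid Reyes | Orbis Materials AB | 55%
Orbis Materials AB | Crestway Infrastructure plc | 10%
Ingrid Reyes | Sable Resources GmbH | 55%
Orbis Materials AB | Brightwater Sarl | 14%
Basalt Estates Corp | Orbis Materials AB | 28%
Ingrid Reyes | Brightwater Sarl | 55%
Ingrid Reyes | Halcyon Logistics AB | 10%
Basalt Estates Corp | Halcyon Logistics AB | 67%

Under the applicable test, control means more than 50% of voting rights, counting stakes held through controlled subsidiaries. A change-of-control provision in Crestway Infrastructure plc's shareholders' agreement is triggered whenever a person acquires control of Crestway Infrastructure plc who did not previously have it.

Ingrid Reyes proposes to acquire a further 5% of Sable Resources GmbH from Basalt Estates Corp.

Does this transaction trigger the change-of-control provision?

No

The purchase adds only to Ingrid's holdings (Basalt's stake shrinks), so Ingrid is the only person who could newly come to control Crestway.
Ingrid holds 100% of Basalt, so Ingrid controls Basalt.
Ingrid and Basalt together hold 55% + 26% = 81% of Sable, so Ingrid controls Sable.
Basalt and Ingrid together hold 28% + 55% = 83% of Orbis, so Ingrid controls Orbis.
Orbis and Sable and Ingrid together hold 10% + 25% + 65% = 100% of Crestway, so Ingrid controls Crestway.
So Ingrid already controls Crestway before the transaction.
After the purchase, Ingrid's direct stake in Sable rises to 55% + 5% = 60%, and Basalt's stake falls to 21%.
Ingrid controlled Crestway already, so this is not a new person acquiring control; every other person's position is unchanged or reduced.
No new person acquires control, so the clause is not triggered.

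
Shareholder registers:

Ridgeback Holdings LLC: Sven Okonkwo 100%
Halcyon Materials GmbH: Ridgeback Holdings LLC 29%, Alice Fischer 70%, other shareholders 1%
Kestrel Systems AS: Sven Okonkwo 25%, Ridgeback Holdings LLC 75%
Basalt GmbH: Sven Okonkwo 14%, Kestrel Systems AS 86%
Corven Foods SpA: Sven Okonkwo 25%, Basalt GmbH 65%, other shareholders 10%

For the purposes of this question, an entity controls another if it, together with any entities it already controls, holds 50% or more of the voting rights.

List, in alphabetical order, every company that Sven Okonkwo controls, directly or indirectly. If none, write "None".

Sven holds 100% of Ridgeback, so Sven controls Ridgeback.
Sven and Ridgeback together hold 25% + 75% = 100% of Kestrel, so Sven controls Kestrel.
Sven and Kestrel together hold 14% + 86% = 100% of Basalt, so Sven controls Basalt.
Sven and Basalt together hold 25% + 65% = 90% of Corven, so Sven controls Corven.
No other company's threshold is met.

Basalt GmbH, Corven Foods SpA, Kestrel Systems AS, Ridgeback Holdings LLC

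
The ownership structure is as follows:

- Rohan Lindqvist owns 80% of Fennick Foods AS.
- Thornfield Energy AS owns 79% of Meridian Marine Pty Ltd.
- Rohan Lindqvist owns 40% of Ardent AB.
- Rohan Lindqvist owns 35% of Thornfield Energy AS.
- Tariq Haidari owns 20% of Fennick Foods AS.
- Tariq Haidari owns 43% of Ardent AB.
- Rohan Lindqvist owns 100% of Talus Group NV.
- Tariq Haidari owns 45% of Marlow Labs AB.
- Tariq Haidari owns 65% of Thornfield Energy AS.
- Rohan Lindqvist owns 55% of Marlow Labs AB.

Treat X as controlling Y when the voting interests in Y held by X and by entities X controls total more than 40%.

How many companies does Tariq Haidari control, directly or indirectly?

Tariq holds 45% of Marlow, so Tariq controls Marlow.
Tariq holds 43% of Ardent, so Tariq controls Ardent.
Tariq holds 65% of Thornfield, so Tariq controls Thornfield.
Thornfield holds 79% of Meridian, so Tariq controls Meridian.
No other company's threshold is met.
Tariq controls 4 companies.

4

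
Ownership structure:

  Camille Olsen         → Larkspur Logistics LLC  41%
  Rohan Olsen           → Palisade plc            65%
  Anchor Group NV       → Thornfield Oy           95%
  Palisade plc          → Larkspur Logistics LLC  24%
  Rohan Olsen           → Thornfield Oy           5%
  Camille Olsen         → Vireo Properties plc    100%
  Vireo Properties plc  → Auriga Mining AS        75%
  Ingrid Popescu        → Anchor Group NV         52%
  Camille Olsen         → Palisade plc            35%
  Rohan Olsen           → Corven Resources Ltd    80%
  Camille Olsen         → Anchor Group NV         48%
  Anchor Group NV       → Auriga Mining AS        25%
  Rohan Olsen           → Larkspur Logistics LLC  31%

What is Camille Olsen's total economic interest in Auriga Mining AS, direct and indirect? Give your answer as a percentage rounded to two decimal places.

Camille reaches Auriga along 2 paths.
Via Vireo: 100% × 75% = 75%.
Via Anchor: 48% × 25% = 12%.
Total: 75% + 12% = 87%.
Rounded: 87.00%.

87.00%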